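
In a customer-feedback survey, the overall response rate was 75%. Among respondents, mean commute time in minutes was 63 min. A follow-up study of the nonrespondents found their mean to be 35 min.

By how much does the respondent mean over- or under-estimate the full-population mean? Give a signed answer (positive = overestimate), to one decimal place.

+7.0

Nonresponse fraction = 1 − 0.75 = 0.25.
Bias = (nonresponse fraction) × (respondent mean − nonrespondent mean)
     = 0.25 × (63 − 35) = 0.25 × 28 = 7.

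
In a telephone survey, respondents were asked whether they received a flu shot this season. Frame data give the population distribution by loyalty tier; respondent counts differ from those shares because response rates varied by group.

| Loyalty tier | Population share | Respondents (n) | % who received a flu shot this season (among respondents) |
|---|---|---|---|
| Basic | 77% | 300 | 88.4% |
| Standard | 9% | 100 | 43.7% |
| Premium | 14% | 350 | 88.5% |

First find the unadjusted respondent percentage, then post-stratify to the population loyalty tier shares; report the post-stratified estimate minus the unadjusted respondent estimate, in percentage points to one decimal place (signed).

+1.9 percentage points

Without adjustment, the pooled respondent share is:
  (300/750)×88.4 + (100/750)×43.7 + (350/750)×88.5 = 82.4867%
Reweighting by population loyalty tier shares:
  0.77×88.4 + 0.09×43.7 + 0.14×88.5 = 84.391%
Difference = 84.391 − 82.4867 = 1.9043 pp.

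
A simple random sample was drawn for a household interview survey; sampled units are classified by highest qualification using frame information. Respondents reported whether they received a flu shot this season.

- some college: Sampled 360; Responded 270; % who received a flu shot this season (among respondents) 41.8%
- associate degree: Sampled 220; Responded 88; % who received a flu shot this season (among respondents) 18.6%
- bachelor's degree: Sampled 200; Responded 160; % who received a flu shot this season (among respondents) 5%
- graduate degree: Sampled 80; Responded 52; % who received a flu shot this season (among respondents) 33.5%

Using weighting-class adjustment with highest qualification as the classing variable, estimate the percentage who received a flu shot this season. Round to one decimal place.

Response rates by class: some college 270/360 = 75%, associate degree 88/220 = 40%, bachelor's degree 160/200 = 80%, graduate degree 52/80 = 65%.
Weighting each respondent by the inverse class response rate inflates each class back to its sampled size, so the class weight is n_sampled:
  some college: 360 × 41.8 = 15048
  associate degree: 220 × 18.6 = 4092
  bachelor's degree: 200 × 5 = 1000
  graduate degree: 80 × 33.5 = 2680
Adjusted estimate = 22,820 / 860 = 26.5349 → 26.5%.

26.5%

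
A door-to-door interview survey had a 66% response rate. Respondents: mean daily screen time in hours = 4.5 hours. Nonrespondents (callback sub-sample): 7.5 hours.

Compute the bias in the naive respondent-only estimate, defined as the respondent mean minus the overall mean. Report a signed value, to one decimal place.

Nonresponse fraction = 1 − 0.66 = 0.34.
Bias = (nonresponse fraction) × (respondent mean − nonrespondent mean)
     = 0.34 × (4.5 − 7.5) = 0.34 × -3 = -1.02.

-1.0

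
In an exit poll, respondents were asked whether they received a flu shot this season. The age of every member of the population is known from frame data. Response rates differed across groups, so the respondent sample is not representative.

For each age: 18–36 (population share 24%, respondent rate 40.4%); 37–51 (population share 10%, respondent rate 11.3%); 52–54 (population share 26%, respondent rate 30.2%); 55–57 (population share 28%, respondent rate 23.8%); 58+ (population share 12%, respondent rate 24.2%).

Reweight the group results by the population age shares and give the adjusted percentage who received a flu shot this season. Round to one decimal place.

Each cell contributes population-share × respondent value:
  18–36: 0.24 × 40.4 = 9.696
  37–51: 0.1 × 11.3 = 1.13
  52–54: 0.26 × 30.2 = 7.852
  55–57: 0.28 × 23.8 = 6.664
  58+: 0.12 × 24.2 = 2.904
Post-stratified estimate = 28.246 → 28.2%.

28.2%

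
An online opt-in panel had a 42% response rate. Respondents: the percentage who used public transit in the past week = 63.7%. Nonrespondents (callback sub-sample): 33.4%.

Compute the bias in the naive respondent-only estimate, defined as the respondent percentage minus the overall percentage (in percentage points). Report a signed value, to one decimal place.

+17.6 percentage points

Nonresponse fraction = 1 − 0.42 = 0.58.
Bias = (nonresponse fraction) × (respondent percentage − nonrespondent percentage)
     = 0.58 × (63.7 − 33.4) = 0.58 × 30.3 = 17.574.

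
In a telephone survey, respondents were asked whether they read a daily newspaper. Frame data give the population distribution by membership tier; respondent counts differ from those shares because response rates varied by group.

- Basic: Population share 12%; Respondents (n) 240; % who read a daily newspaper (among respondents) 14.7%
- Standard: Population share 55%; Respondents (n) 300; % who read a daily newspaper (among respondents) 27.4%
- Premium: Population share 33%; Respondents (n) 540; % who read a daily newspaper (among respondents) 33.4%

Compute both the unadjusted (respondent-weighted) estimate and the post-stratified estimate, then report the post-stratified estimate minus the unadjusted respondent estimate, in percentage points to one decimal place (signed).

Without adjustment, the pooled respondent share is:
  (240/1080)×14.7 + (300/1080)×27.4 + (540/1080)×33.4 = 27.5778%
Post-stratified estimate weights by population shares:
  0.12×14.7 + 0.55×27.4 + 0.33×33.4 = 27.856%
Difference = 27.856 − 27.5778 = 0.2782 pp.

+0.3 percentage points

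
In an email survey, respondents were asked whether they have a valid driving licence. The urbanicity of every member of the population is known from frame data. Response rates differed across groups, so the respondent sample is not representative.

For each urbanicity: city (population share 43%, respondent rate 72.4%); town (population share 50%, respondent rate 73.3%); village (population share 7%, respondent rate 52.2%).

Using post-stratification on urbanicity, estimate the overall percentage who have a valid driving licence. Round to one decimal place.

Reweight to the known urbanicity distribution:
  city: 0.43 × 72.4 = 31.132
  town: 0.5 × 73.3 = 36.65
  village: 0.07 × 52.2 = 3.654
Post-stratified estimate = 71.436 → 71.4%.

71.4%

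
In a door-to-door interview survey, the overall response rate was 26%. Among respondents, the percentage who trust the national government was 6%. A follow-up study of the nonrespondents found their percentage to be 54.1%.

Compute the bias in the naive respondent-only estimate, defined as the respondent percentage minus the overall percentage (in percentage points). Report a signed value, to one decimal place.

Nonresponse fraction = 1 − 0.26 = 0.74.
Bias = (nonresponse fraction) × (respondent percentage − nonrespondent percentage)
     = 0.74 × (6 − 54.1) = 0.74 × -48.1 = -35.594.

-35.6 percentage points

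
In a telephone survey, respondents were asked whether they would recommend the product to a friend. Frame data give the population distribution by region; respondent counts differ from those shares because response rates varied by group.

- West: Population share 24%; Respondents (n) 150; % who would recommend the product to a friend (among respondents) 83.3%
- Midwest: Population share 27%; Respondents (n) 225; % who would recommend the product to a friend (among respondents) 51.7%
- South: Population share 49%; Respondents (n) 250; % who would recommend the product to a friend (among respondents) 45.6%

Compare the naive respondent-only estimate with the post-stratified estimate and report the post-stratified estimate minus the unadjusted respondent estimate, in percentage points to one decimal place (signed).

-0.5 percentage points

Without adjustment, the pooled respondent share is:
  (150/625)×83.3 + (225/625)×51.7 + (250/625)×45.6 = 56.844%
Post-stratified estimate weights by population shares:
  0.24×83.3 + 0.27×51.7 + 0.49×45.6 = 56.295%
Difference = 56.295 − 56.844 = -0.549 pp.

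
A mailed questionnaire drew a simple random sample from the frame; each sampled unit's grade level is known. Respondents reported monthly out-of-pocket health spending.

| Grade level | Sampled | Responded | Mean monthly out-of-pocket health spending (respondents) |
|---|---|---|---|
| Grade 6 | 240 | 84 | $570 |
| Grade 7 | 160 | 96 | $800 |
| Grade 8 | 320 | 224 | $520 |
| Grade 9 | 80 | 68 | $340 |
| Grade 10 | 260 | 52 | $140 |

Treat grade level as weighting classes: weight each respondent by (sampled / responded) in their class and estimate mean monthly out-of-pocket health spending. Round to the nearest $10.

$470

Class response rates: Grade 6 84/240 = 35%, Grade 7 96/160 = 60%, Grade 8 224/320 = 70%, Grade 9 68/80 = 85%, Grade 10 52/260 = 20%.
Each respondent's weight = sampled/responded in their class; summing within a class gives n_sampled, so:
  Grade 6: 240 × 570 = 136,800
  Grade 7: 160 × 800 = 128,000
  Grade 8: 320 × 520 = 166,400
  Grade 9: 80 × 340 = 27,200
  Grade 10: 260 × 140 = 36,400
Adjusted estimate = 494,800 / 1,060 = 466.792 → $470.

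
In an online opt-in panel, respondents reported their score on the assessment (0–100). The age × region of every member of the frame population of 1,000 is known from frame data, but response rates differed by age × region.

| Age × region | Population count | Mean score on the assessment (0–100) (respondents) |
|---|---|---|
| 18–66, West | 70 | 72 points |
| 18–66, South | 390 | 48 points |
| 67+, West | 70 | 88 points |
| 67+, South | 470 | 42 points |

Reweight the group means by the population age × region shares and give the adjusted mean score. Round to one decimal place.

Post-stratification weights by population share, not respondent share:
  18–66, West: (70/1,000) × 72 = 5.04
  18–66, South: (390/1,000) × 48 = 18.72
  67+, West: (70/1,000) × 88 = 6.16
  67+, South: (470/1,000) × 42 = 19.74
Post-stratified estimate = 49.66 → 49.7.

49.7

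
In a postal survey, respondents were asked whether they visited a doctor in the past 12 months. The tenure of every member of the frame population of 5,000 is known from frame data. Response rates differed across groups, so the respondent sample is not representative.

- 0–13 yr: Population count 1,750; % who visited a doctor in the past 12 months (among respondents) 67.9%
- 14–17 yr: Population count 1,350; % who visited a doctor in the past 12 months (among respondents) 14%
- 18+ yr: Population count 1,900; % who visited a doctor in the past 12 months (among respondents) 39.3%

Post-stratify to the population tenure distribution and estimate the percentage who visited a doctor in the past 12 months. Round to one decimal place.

42.5%

Post-stratification weights by population share, not respondent share:
  0–13 yr: (1,750/5,000) × 67.9 = 23.765
  14–17 yr: (1,350/5,000) × 14 = 3.78
  18+ yr: (1,900/5,000) × 39.3 = 14.934
Post-stratified estimate = 42.479 → 42.5%.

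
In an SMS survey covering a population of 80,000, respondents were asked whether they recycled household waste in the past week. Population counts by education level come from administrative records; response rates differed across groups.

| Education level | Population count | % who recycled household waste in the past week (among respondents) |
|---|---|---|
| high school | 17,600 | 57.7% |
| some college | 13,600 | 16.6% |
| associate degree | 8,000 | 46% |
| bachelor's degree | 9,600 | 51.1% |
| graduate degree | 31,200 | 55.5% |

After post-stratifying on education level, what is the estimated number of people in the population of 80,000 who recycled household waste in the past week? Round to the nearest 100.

38,300

Estimated count per cell = population count × respondent percentage:
  high school: 17,600 × 57.7% = 10155.2
  some college: 13,600 × 16.6% = 2257.6
  associate degree: 8,000 × 46% = 3680
  bachelor's degree: 9,600 × 51.1% = 4905.6
  graduate degree: 31,200 × 55.5% = 17,316
Estimated total = 38314.4 → 38,300.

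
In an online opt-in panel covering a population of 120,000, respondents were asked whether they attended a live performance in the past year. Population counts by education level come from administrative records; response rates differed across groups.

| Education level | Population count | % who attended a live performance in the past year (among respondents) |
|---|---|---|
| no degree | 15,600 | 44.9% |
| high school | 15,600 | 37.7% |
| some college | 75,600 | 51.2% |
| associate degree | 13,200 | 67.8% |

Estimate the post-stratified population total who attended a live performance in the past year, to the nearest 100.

Apply each group's respondent rate to its population count:
  no degree: 15,600 × 44.9% = 7004.4
  high school: 15,600 × 37.7% = 5881.2
  some college: 75,600 × 51.2% = 38707.2
  associate degree: 13,200 × 67.8% = 8949.6
Estimated total = 60542.4 → 60,500.

60,500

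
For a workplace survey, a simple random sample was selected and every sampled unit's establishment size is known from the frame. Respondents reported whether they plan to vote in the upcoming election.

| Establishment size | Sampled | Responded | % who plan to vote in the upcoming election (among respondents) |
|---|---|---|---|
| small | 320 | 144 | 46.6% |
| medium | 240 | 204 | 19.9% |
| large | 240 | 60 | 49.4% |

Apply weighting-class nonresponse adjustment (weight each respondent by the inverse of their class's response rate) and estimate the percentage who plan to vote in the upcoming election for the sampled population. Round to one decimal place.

39.4%

Response rates by class: small 144/320 = 45%, medium 204/240 = 85%, large 60/240 = 25%.
With weight = n_sampled/n_responded per class, the weighted class total is n_sampled:
  small: 320 × 46.6 = 14,912
  medium: 240 × 19.9 = 4776
  large: 240 × 49.4 = 11,856
Adjusted estimate = 31,544 / 800 = 39.43 → 39.4%.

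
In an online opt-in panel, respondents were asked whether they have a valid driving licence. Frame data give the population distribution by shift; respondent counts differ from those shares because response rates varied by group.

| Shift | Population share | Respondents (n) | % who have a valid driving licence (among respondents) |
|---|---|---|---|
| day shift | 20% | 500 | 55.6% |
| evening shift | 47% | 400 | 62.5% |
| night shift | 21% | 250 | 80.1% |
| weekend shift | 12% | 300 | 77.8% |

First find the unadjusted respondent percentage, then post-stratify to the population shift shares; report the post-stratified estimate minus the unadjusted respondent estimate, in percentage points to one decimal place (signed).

Without adjustment, the pooled respondent share is:
  (500/1450)×55.6 + (400/1450)×62.5 + (250/1450)×80.1 + (300/1450)×77.8 = 66.3207%
Post-stratified estimate weights by population shares:
  0.2×55.6 + 0.47×62.5 + 0.21×80.1 + 0.12×77.8 = 66.652%
Difference = 66.652 − 66.3207 = 0.3313 pp.

+0.3 percentage points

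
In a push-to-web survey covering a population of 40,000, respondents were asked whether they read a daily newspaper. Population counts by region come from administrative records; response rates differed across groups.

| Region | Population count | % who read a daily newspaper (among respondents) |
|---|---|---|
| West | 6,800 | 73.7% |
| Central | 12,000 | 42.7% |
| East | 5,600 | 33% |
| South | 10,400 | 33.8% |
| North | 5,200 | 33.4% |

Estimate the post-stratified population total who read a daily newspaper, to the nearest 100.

17,200

Estimated count per cell = population count × respondent percentage:
  West: 6,800 × 73.7% = 5011.6
  Central: 12,000 × 42.7% = 5124
  East: 5,600 × 33% = 1848
  South: 10,400 × 33.8% = 3515.2
  North: 5,200 × 33.4% = 1736.8
Estimated total = 17235.6 → 17,200.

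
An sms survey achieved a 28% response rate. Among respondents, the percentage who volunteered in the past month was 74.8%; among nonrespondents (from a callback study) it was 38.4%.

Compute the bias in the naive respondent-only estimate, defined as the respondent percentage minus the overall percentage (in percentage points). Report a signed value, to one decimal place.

Nonresponse fraction = 1 − 0.28 = 0.72.
Bias = (nonresponse fraction) × (respondent percentage − nonrespondent percentage)
     = 0.72 × (74.8 − 38.4) = 0.72 × 36.4 = 26.208.

+26.2 percentage points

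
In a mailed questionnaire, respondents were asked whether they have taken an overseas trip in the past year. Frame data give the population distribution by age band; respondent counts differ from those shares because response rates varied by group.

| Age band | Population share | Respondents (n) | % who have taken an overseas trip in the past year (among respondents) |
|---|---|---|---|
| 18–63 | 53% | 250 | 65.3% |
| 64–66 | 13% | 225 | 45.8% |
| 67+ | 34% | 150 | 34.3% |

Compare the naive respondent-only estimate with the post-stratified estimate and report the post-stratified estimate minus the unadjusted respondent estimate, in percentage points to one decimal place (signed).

Naive respondent-only estimate (weights = respondent counts):
  (250/625)×65.3 + (225/625)×45.8 + (150/625)×34.3 = 50.84%
Reweighting by population age band shares:
  0.53×65.3 + 0.13×45.8 + 0.34×34.3 = 52.225%
Difference = 52.225 − 50.84 = 1.385 pp.

+1.4 percentage points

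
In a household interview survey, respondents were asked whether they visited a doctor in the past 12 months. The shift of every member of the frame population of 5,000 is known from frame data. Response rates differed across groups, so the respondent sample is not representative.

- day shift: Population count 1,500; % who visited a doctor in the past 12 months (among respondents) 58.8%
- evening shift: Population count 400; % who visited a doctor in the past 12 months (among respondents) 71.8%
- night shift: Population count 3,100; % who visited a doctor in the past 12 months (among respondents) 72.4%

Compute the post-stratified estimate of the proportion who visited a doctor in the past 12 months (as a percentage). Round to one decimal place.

68.3%

Weight each group's respondent value by its population share:
  day shift: (1,500/5,000) × 58.8 = 17.64
  evening shift: (400/5,000) × 71.8 = 5.744
  night shift: (3,100/5,000) × 72.4 = 44.888
Post-stratified estimate = 68.272 → 68.3%.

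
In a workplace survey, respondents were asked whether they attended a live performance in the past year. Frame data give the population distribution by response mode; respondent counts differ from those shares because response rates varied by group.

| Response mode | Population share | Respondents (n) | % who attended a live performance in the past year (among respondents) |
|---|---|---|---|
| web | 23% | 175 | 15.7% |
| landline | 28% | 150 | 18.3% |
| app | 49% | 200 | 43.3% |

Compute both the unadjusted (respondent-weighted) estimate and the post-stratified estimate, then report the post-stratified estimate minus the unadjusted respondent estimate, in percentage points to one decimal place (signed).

Unadjusted (pooled respondent) estimate weights by respondent counts:
  (175/525)×15.7 + (150/525)×18.3 + (200/525)×43.3 = 26.9571%
Reweighting by population response mode shares:
  0.23×15.7 + 0.28×18.3 + 0.49×43.3 = 29.952%
Difference = 29.952 − 26.9571 = 2.9949 pp.

+3.0 percentage points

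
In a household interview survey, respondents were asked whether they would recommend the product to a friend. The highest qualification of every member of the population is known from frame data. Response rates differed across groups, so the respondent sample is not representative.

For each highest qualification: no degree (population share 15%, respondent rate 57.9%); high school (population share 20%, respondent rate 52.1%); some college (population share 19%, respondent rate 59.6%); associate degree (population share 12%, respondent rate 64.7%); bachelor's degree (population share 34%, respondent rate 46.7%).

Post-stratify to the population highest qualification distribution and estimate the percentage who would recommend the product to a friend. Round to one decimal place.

Reweight to the known highest qualification distribution:
  no degree: 0.15 × 57.9 = 8.685
  high school: 0.2 × 52.1 = 10.42
  some college: 0.19 × 59.6 = 11.324
  associate degree: 0.12 × 64.7 = 7.764
  bachelor's degree: 0.34 × 46.7 = 15.878
Post-stratified estimate = 54.071 → 54.1%.

54.1%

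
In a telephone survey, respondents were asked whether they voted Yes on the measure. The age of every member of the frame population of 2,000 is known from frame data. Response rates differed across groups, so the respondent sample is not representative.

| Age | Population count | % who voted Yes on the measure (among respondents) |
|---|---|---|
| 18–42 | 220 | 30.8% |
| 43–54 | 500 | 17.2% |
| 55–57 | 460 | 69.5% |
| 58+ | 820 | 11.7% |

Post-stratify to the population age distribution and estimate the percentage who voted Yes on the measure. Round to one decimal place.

28.5%

Each cell contributes population-share × respondent value:
  18–42: (220/2,000) × 30.8 = 3.388
  43–54: (500/2,000) × 17.2 = 4.3
  55–57: (460/2,000) × 69.5 = 15.985
  58+: (820/2,000) × 11.7 = 4.797
Post-stratified estimate = 28.47 → 28.5%.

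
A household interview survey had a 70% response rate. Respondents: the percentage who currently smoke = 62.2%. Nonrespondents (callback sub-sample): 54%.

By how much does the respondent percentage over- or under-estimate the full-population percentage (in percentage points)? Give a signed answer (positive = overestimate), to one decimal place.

+2.5 percentage points

Nonresponse fraction = 1 − 0.7 = 0.3.
Bias = (nonresponse fraction) × (respondent percentage − nonrespondent percentage)
     = 0.3 × (62.2 − 54) = 0.3 × 8.2 = 2.46.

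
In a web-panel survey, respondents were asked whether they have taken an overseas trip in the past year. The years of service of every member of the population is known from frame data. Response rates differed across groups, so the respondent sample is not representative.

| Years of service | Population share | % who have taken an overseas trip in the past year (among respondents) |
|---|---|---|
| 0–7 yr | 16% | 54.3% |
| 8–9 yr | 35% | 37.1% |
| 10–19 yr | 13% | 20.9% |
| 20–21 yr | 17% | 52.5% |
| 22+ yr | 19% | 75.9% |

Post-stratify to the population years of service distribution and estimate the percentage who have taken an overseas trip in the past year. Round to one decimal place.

Reweight to the known years of service distribution:
  0–7 yr: 0.16 × 54.3 = 8.688
  8–9 yr: 0.35 × 37.1 = 12.985
  10–19 yr: 0.13 × 20.9 = 2.717
  20–21 yr: 0.17 × 52.5 = 8.925
  22+ yr: 0.19 × 75.9 = 14.421
Post-stratified estimate = 47.736 → 47.7%.

47.7%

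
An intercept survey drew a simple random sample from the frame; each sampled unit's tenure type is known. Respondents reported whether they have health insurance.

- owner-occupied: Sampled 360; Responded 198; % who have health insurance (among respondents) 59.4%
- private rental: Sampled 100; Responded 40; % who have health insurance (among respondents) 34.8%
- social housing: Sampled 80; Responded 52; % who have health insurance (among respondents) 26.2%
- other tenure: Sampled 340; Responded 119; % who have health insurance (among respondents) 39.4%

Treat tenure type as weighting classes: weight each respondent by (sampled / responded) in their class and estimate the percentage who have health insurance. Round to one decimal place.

Response rates by class: owner-occupied 198/360 = 55%, private rental 40/100 = 40%, social housing 52/80 = 65%, other tenure 119/340 = 35%.
Inverse-response-rate weighting restores each class to its sampled count, so class totals weight by n_sampled:
  owner-occupied: 360 × 59.4 = 21,384
  private rental: 100 × 34.8 = 3480
  social housing: 80 × 26.2 = 2096
  other tenure: 340 × 39.4 = 13,396
Adjusted estimate = 40,356 / 880 = 45.8591 → 45.9%.

45.9%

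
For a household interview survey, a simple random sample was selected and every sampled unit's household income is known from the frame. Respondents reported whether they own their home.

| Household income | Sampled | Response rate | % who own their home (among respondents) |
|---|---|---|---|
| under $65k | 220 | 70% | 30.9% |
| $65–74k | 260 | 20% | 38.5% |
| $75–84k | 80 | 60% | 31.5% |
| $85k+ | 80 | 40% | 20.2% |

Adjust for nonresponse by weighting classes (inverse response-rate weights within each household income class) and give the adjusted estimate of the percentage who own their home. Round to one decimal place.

Each respondent's weight = sampled/responded in their class; summing within a class gives n_sampled, so:
  under $65k: 220 × 30.9 = 6798
  $65–74k: 260 × 38.5 = 10,010
  $75–84k: 80 × 31.5 = 2520
  $85k+: 80 × 20.2 = 1616
Adjusted estimate = 20,944 / 640 = 32.725 → 32.7%.

32.7%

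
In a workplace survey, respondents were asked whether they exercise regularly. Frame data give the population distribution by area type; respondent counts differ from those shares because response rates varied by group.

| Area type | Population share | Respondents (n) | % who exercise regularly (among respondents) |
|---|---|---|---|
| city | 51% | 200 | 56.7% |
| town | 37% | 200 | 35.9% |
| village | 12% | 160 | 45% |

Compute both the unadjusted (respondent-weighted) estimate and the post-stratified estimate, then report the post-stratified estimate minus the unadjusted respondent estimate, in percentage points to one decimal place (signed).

Naive respondent-only estimate (weights = respondent counts):
  (200/560)×56.7 + (200/560)×35.9 + (160/560)×45 = 45.9286%
Post-stratified estimate weights by population shares:
  0.51×56.7 + 0.37×35.9 + 0.12×45 = 47.6%
Difference = 47.6 − 45.9286 = 1.6714 pp.

+1.7 percentage points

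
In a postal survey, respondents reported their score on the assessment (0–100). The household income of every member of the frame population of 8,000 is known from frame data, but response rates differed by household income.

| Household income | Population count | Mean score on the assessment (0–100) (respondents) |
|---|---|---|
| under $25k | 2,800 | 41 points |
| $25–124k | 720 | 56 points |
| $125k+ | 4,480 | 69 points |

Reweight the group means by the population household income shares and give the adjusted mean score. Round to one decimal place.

58.0

Each cell contributes population-share × respondent value:
  under $25k: (2,800/8,000) × 41 = 14.35
  $25–124k: (720/8,000) × 56 = 5.04
  $125k+: (4,480/8,000) × 69 = 38.64
Post-stratified estimate = 58.03 → 58.0.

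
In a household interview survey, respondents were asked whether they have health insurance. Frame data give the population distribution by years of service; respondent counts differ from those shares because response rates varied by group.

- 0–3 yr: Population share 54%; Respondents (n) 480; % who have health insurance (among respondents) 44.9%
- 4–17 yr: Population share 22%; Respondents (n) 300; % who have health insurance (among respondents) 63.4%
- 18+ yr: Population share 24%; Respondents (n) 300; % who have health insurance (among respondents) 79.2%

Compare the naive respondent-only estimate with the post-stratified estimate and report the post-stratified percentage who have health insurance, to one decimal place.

57.2%

Naive respondent-only estimate (weights = respondent counts):
  (480/1080)×44.9 + (300/1080)×63.4 + (300/1080)×79.2 = 59.5667%
Post-stratified estimate weights by population shares:
  0.54×44.9 + 0.22×63.4 + 0.24×79.2 = 57.202%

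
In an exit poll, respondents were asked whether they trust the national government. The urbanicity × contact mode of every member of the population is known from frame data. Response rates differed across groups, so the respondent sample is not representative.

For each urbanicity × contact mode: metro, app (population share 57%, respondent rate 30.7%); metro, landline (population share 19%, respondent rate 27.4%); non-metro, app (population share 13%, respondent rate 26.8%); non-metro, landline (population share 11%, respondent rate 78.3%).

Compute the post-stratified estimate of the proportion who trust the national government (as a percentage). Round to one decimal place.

34.8%

Post-stratification weights by population share, not respondent share:
  metro, app: 0.57 × 30.7 = 17.499
  metro, landline: 0.19 × 27.4 = 5.206
  non-metro, app: 0.13 × 26.8 = 3.484
  non-metro, landline: 0.11 × 78.3 = 8.613
Post-stratified estimate = 34.802 → 34.8%.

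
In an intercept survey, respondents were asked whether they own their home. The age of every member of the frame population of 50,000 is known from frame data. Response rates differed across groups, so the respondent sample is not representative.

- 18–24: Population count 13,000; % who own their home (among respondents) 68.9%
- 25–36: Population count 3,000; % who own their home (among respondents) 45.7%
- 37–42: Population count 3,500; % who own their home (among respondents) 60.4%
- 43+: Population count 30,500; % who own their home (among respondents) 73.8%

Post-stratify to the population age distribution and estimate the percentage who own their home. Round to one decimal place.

69.9%

Weight each group's respondent value by its population share:
  18–24: (13,000/50,000) × 68.9 = 17.914
  25–36: (3,000/50,000) × 45.7 = 2.742
  37–42: (3,500/50,000) × 60.4 = 4.228
  43+: (30,500/50,000) × 73.8 = 45.018
Post-stratified estimate = 69.902 → 69.9%.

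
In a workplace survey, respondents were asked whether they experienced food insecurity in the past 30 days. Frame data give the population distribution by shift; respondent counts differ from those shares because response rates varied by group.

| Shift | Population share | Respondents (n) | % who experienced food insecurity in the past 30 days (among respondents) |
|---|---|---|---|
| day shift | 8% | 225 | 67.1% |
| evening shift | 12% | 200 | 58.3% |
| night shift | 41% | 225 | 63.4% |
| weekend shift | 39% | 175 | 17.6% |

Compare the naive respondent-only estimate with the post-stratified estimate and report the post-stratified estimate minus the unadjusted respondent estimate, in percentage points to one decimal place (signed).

-8.2 percentage points

Unadjusted (pooled respondent) estimate weights by respondent counts:
  (225/825)×67.1 + (200/825)×58.3 + (225/825)×63.4 + (175/825)×17.6 = 53.4576%
Post-stratifying to population shares instead:
  0.08×67.1 + 0.12×58.3 + 0.41×63.4 + 0.39×17.6 = 45.222%
Difference = 45.222 − 53.4576 = -8.2356 pp.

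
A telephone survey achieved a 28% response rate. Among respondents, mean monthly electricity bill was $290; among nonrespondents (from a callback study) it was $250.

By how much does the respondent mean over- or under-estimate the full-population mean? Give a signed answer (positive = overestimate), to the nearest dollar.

Nonresponse fraction = 1 − 0.28 = 0.72.
Bias = (nonresponse fraction) × (respondent mean − nonrespondent mean)
     = 0.72 × (290 − 250) = 0.72 × 40 = 28.8.

+$29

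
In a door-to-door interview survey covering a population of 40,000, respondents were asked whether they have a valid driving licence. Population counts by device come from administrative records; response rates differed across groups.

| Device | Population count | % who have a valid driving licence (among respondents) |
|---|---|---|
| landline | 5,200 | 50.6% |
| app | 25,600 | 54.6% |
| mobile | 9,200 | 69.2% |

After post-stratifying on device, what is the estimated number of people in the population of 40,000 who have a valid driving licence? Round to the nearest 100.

23,000

Apply each group's respondent rate to its population count:
  landline: 5,200 × 50.6% = 2631.2
  app: 25,600 × 54.6% = 13977.6
  mobile: 9,200 × 69.2% = 6366.4
Estimated total = 22975.2 → 23,000.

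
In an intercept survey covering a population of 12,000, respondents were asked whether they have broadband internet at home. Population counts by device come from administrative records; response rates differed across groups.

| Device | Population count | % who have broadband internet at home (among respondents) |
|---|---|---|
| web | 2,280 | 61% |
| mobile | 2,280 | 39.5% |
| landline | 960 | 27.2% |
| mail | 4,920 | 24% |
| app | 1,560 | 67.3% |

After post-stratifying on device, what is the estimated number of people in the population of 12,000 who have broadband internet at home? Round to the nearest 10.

Each cell contributes its population count × the respondent rate:
  web: 2,280 × 61% = 1390.8
  mobile: 2,280 × 39.5% = 900.6
  landline: 960 × 27.2% = 261.12
  mail: 4,920 × 24% = 1180.8
  app: 1,560 × 67.3% = 1049.88
Estimated total = 4783.2 → 4,780.

4,780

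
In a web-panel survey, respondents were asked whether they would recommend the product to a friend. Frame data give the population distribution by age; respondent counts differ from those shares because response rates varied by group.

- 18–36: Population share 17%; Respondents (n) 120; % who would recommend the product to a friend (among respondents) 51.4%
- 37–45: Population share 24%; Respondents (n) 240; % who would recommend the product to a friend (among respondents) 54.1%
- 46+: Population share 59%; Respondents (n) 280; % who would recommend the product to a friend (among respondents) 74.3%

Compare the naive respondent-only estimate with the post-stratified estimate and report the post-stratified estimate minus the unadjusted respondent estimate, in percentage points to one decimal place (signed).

+3.1 percentage points

Unadjusted (pooled respondent) estimate weights by respondent counts:
  (120/640)×51.4 + (240/640)×54.1 + (280/640)×74.3 = 62.4312%
Post-stratifying to population shares instead:
  0.17×51.4 + 0.24×54.1 + 0.59×74.3 = 65.559%
Difference = 65.559 − 62.4312 = 3.1277 pp.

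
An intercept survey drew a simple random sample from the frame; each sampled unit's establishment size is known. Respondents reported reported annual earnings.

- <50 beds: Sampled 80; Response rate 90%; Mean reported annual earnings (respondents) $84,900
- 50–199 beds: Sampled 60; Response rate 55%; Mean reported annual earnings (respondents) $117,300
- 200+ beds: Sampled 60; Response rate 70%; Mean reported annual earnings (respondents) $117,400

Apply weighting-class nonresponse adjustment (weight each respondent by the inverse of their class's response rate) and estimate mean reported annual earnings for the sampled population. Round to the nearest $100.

$104,400

With weight = n_sampled/n_responded per class, the weighted class total is n_sampled:
  <50 beds: 80 × 84,900 = 6,792,000
  50–199 beds: 60 × 117,300 = 7,038,000
  200+ beds: 60 × 117,400 = 7,044,000
Adjusted estimate = 20,874,000 / 200 = 104,370 → $104,400.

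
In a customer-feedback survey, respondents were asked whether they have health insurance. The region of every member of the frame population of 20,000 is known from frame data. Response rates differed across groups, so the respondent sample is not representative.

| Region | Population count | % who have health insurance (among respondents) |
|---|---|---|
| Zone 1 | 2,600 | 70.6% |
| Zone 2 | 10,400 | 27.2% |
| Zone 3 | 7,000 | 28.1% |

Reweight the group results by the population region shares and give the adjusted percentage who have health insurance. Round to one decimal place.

33.2%

Weight each group's respondent value by its population share:
  Zone 1: (2,600/20,000) × 70.6 = 9.178
  Zone 2: (10,400/20,000) × 27.2 = 14.144
  Zone 3: (7,000/20,000) × 28.1 = 9.835
Post-stratified estimate = 33.157 → 33.2%.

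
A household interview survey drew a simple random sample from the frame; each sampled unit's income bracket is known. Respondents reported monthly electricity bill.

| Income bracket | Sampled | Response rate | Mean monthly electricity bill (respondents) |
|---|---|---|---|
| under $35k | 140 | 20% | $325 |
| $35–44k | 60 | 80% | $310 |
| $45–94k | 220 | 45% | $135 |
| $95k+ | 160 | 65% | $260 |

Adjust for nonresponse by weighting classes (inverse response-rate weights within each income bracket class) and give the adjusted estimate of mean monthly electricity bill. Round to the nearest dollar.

$233

Each respondent's weight = sampled/responded in their class; summing within a class gives n_sampled, so:
  under $35k: 140 × 325 = 45,500
  $35–44k: 60 × 310 = 18,600
  $45–94k: 220 × 135 = 29,700
  $95k+: 160 × 260 = 41,600
Adjusted estimate = 135,400 / 580 = 233.448 → $233.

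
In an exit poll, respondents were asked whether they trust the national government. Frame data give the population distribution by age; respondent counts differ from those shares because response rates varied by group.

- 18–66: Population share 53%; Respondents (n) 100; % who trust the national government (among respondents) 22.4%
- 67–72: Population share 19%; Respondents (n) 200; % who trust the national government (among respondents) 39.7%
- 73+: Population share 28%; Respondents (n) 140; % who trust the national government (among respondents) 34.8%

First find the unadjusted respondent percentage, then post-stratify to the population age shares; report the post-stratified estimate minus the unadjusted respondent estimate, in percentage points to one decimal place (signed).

-5.1 percentage points

Unadjusted (pooled respondent) estimate weights by respondent counts:
  (100/440)×22.4 + (200/440)×39.7 + (140/440)×34.8 = 34.2091%
Post-stratifying to population shares instead:
  0.53×22.4 + 0.19×39.7 + 0.28×34.8 = 29.159%
Difference = 29.159 − 34.2091 = -5.0501 pp.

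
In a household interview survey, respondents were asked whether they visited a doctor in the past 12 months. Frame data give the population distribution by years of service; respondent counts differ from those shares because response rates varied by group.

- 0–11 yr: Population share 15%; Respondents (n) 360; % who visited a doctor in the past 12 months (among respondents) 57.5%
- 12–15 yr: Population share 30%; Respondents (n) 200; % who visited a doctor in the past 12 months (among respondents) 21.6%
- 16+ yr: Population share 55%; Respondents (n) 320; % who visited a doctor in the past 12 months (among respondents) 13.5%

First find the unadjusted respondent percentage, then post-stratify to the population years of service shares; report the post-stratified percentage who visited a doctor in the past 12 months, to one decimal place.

Without adjustment, the pooled respondent share is:
  (360/880)×57.5 + (200/880)×21.6 + (320/880)×13.5 = 33.3409%
Post-stratified estimate weights by population shares:
  0.15×57.5 + 0.3×21.6 + 0.55×13.5 = 22.53%

22.5%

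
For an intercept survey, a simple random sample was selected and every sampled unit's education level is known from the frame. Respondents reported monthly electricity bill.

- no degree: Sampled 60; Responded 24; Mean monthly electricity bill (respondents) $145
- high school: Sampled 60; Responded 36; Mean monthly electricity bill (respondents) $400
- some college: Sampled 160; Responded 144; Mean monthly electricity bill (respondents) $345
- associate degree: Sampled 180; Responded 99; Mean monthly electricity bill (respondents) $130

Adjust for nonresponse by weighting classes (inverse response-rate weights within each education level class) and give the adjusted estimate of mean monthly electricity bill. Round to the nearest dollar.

$242

Response rates by class: no degree 24/60 = 40%, high school 36/60 = 60%, some college 144/160 = 90%, associate degree 99/180 = 55%.
With weight = n_sampled/n_responded per class, the weighted class total is n_sampled:
  no degree: 60 × 145 = 8700
  high school: 60 × 400 = 24,000
  some college: 160 × 345 = 55,200
  associate degree: 180 × 130 = 23,400
Adjusted estimate = 111,300 / 460 = 241.957 → $242.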